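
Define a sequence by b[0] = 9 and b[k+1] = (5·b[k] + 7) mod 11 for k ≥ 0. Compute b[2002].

3

We have b[0] = 9, b[1] = 8, b[2] = 3, b[3] = 0, b[4] = 7, b[5] = 9.
The sequence repeats with period 5.
(2002 - 0) mod 5 = 2, so b[2002] = b[2] = 3.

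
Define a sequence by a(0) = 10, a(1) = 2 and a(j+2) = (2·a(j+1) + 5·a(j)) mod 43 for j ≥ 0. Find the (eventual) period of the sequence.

a(0) = 10,  a(1) = 2,  a(2) = 11,  a(3) = 32,  a(4) = 33,  a(5) = 11,  a(6) = 15,  a(7) = 42,  a(8) = 30,  a(9) = 12,  a(10) = 2,  a(11) = 21,  a(12) = 9,  a(13) = 37,  a(14) = 33,  a(15) = 36,  a(16) = 22,  a(17) = 9,  a(18) = 42,  a(19) = 0,  a(20) = 38,  a(21) = 33,  a(22) = 41,  a(23) = 32,  a(24) = 11,  a(25) = 10,  a(26) = 32,  a(27) = 28,  a(28) = 1,  a(29) = 13,  a(30) = 31,  a(31) = 41,  a(32) = 22,  a(33) = 34,  a(34) = 6,  a(35) = 10,  a(36) = 7,  a(37) = 21,  a(38) = 34,  a(39) = 1,  a(40) = 0,  a(41) = 5,  a(42) = 10,  a(43) = 2.
The sequence repeats with period 42.

42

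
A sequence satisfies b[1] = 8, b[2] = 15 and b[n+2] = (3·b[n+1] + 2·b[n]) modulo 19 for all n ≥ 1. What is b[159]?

8

Computing terms: b[1] = 8, b[2] = 15, b[3] = 4, b[4] = 4, b[5] = 1, b[6] = 11, b[7] = 16, b[8] = 13, b[9] = 14, b[10] = 11, b[11] = 4, b[12] = 15, b[13] = 15, b[14] = 18, b[15] = 8, b[16] = 3, b[17] = 6, b[18] = 5, b[19] = 8, b[20] = 15.
The sequence repeats with period 18.
So b[159] = b[1 + ((159-1) mod 18)] = b[15] = 8.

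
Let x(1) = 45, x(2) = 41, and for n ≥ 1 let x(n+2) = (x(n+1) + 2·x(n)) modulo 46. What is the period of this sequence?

Computing terms: x(1) = 45; x(2) = 41; x(3) = 39; x(4) = 29; x(5) = 15; x(6) = 27; x(7) = 11; x(8) = 19; x(9) = 41; x(10) = 33; x(11) = 23; x(12) = 43; x(13) = 43; x(14) = 37; x(15) = 31; x(16) = 13; x(17) = 29; x(18) = 9; x(19) = 21; x(20) = 39; x(21) = 35; x(22) = 21; x(23) = 45; x(24) = 41.
The sequence repeats with period 22.

22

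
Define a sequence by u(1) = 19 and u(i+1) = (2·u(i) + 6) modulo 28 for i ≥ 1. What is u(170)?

2

Listing terms: u(1) = 19, u(2) = 16, u(3) = 10, u(4) = 26, u(5) = 2, u(6) = 10.
Since u(6) = u(3) = 10, the sequence is eventually periodic: after a pre-period of length 2 it cycles with period 3.
For i ≥ 3, u(i) depends only on (i - 3) mod 3. (170 - 3) mod 3 = 2, so u(170) = u(5) = 2.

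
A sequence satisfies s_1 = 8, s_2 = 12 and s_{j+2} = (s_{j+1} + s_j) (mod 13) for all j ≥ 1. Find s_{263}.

We have s_1 = 8; s_2 = 12; s_3 = 7; s_4 = 6; s_5 = 0; s_6 = 6; s_7 = 6; s_8 = 12; s_9 = 5; s_{10} = 4; s_{11} = 9; s_{12} = 0; s_{13} = 9; s_{14} = 9; s_{15} = 5; s_{16} = 1; s_{17} = 6; s_{18} = 7; s_{19} = 0; s_{20} = 7; s_{21} = 7; s_{22} = 1; s_{23} = 8; s_{24} = 9; s_{25} = 4; s_{26} = 0; s_{27} = 4; s_{28} = 4; s_{29} = 8; s_{30} = 12.
The sequence repeats with period 28.
(263 - 1) mod 28 = 10, so s_{263} = s_{11} = 9.

9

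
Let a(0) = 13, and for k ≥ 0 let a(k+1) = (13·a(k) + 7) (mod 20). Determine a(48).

13

Computing terms: a(0) = 13, a(1) = 16, a(2) = 15, a(3) = 2, a(4) = 13.
The sequence repeats with period 4.
(48 - 0) mod 4 = 0, so a(48) = a(0) = 13.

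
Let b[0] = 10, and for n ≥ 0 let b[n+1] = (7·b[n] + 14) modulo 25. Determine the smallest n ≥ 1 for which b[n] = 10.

4

We have b[0] = 10; b[1] = 9; b[2] = 2; b[3] = 3; b[4] = 10.
Since b[4] = b[0] = 10, the sequence is periodic with period 4.
The value 10 next appears (with n ≥ 1) at b[4].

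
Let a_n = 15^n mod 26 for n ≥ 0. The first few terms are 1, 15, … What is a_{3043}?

Computing terms: a_0 = 1, a_1 = 15, a_2 = 17, a_3 = 21, a_4 = 3, a_5 = 19, a_6 = 25, a_7 = 11, a_8 = 9, a_9 = 5, a_{10} = 23, a_{11} = 7, a_{12} = 1.
The sequence repeats with period 12.
(3043 - 0) mod 12 = 7, so a_{3043} = a_7 = 11.

11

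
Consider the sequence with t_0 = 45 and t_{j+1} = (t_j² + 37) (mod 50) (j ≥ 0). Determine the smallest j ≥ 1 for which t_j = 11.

Computing terms: t_0 = 45,  t_1 = 12,  t_2 = 31,  t_3 = 48,  t_4 = 41,  t_5 = 18,  t_6 = 11,  t_7 = 8,  t_8 = 1,  t_9 = 38,  t_{10} = 31.
Since t_{10} = t_2 = 31, the sequence is eventually periodic: after a pre-period of length 2 it cycles with period 8.
The value 11 first appears (with j ≥ 1) at t_6.

6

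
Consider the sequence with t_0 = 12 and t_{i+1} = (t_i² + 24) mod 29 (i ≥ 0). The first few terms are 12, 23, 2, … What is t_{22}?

0

We have t_0 = 12, t_1 = 23, t_2 = 2, t_3 = 28, t_4 = 25, t_5 = 11, t_6 = 0, t_7 = 24, t_8 = 20, t_9 = 18, t_{10} = 0.
Since t_{10} = t_6 = 0, the sequence is eventually periodic: after a pre-period of length 6 it cycles with period 4.
For i ≥ 6, t_i depends only on (i - 6) mod 4. (22 - 6) mod 4 = 0, so t_{22} = t_6 = 0.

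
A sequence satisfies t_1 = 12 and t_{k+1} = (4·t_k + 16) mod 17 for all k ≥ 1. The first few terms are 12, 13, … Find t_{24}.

16

Listing terms: t_1 = 12; t_2 = 13; t_3 = 0; t_4 = 16; t_5 = 12.
The sequence repeats with period 4.
(24 - 1) mod 4 = 3, so t_{24} = t_4 = 16.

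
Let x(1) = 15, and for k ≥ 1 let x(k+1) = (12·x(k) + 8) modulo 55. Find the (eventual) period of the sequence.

We have x(1) = 15; x(2) = 23; x(3) = 9; x(4) = 6; x(5) = 25; x(6) = 33; x(7) = 19; x(8) = 16; x(9) = 35; x(10) = 43; x(11) = 29; x(12) = 26; x(13) = 45; x(14) = 53; x(15) = 39; x(16) = 36; x(17) = 0; x(18) = 8; x(19) = 49; x(20) = 46; x(21) = 10; x(22) = 18; x(23) = 4; x(24) = 1; x(25) = 20; x(26) = 28; x(27) = 14; x(28) = 11; x(29) = 30; x(30) = 38; x(31) = 24; x(32) = 21; x(33) = 40; x(34) = 48; x(35) = 34; x(36) = 31; x(37) = 50; x(38) = 3; x(39) = 44; x(40) = 41; x(41) = 5; x(42) = 13; x(43) = 54; x(44) = 51; x(45) = 15.
Since x(45) = x(1) = 15, the sequence is periodic with period 44.

44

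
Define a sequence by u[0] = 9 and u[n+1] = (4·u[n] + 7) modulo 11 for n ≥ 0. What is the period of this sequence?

Computing terms: u[0] = 9, u[1] = 10, u[2] = 3, u[3] = 8, u[4] = 6, u[5] = 9.
Since u[5] = u[0] = 9, the sequence is periodic with period 5.

5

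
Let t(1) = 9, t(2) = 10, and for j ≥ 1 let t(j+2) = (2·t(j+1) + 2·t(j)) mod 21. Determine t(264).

We have t(1) = 9; t(2) = 10; t(3) = 17; t(4) = 12; t(5) = 16; t(6) = 14; t(7) = 18; t(8) = 1; t(9) = 17; t(10) = 15; t(11) = 1; t(12) = 11; t(13) = 3; t(14) = 7; t(15) = 20; t(16) = 12; t(17) = 1; t(18) = 5; t(19) = 12; t(20) = 13; t(21) = 8; t(22) = 0; t(23) = 16; t(24) = 11; t(25) = 12; t(26) = 4; t(27) = 11; t(28) = 9; t(29) = 19; t(30) = 14; t(31) = 3; t(32) = 13; t(33) = 11; t(34) = 6; t(35) = 13; t(36) = 17; t(37) = 18; t(38) = 7; t(39) = 8; t(40) = 9; t(41) = 13; t(42) = 2; t(43) = 9; t(44) = 1; t(45) = 20; t(46) = 0; t(47) = 19; t(48) = 17; t(49) = 9; t(50) = 10.
The sequence repeats with period 48.
(264 - 1) mod 48 = 23, so t(264) = t(24) = 11.

11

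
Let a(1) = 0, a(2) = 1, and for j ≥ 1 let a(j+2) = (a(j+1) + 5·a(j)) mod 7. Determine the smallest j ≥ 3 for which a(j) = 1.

3

a(1) = 0; a(2) = 1; a(3) = 1; a(4) = 6; a(5) = 4; a(6) = 6; a(7) = 5; a(8) = 0; a(9) = 4; a(10) = 4; a(11) = 3; a(12) = 2; a(13) = 3; a(14) = 6; a(15) = 0; a(16) = 2; a(17) = 2; a(18) = 5; a(19) = 1; a(20) = 5; a(21) = 3; a(22) = 0; a(23) = 1.
Since (a(22), a(23)) = (a(1), a(2)) = (0, 1) (two consecutive terms determine the rest), the sequence is periodic with period 21.
The value 1 first appears (with j ≥ 3) at a(3).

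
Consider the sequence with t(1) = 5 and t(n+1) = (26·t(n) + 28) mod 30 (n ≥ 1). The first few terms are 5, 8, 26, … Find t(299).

14

Listing terms: t(1) = 5,  t(2) = 8,  t(3) = 26,  t(4) = 14,  t(5) = 2,  t(6) = 20,  t(7) = 8.
Since t(7) = t(2) = 8, the sequence is eventually periodic: after a pre-period of length 1 it cycles with period 5.
For n ≥ 2, t(n) depends only on (n - 2) mod 5. (299 - 2) mod 5 = 2, so t(299) = t(4) = 14.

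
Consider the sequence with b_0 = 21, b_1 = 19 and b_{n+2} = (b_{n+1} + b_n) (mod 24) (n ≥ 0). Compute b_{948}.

Computing terms: b_0 = 21; b_1 = 19; b_2 = 16; b_3 = 11; b_4 = 3; b_5 = 14; b_6 = 17; b_7 = 7; b_8 = 0; b_9 = 7; b_{10} = 7; b_{11} = 14; b_{12} = 21; b_{13} = 11; b_{14} = 8; b_{15} = 19; b_{16} = 3; b_{17} = 22; b_{18} = 1; b_{19} = 23; b_{20} = 0; b_{21} = 23; b_{22} = 23; b_{23} = 22; b_{24} = 21; b_{25} = 19.
Since (b_{24}, b_{25}) = (b_0, b_1) = (21, 19) (two consecutive terms determine the rest), the sequence is periodic with period 24.
(948 - 0) mod 24 = 12, so b_{948} = b_{12} = 21.

21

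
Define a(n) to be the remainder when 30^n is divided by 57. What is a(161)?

Listing terms: a(0) = 1,  a(1) = 30,  a(2) = 45,  a(3) = 39,  a(4) = 30.
Since a(4) = a(1) = 30, the sequence is eventually periodic: after a pre-period of length 1 it cycles with period 3.
For n ≥ 1, a(n) depends only on (n - 1) mod 3. (161 - 1) mod 3 = 1, so a(161) = a(2) = 45.

45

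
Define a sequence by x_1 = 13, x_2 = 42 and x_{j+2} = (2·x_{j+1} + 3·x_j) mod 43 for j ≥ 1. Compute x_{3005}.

We have x_1 = 13, x_2 = 42, x_3 = 37, x_4 = 28, x_5 = 38, x_6 = 31, x_7 = 4, x_8 = 15, x_9 = 42, x_{10} = 0, x_{11} = 40, x_{12} = 37, x_{13} = 22, x_{14} = 26, x_{15} = 32, x_{16} = 13, x_{17} = 36, x_{18} = 25, x_{19} = 29, x_{20} = 4, x_{21} = 9, x_{22} = 30, x_{23} = 1, x_{24} = 6, x_{25} = 15, x_{26} = 5, x_{27} = 12, x_{28} = 39, x_{29} = 28, x_{30} = 1, x_{31} = 0, x_{32} = 3, x_{33} = 6, x_{34} = 21, x_{35} = 17, x_{36} = 11, x_{37} = 30, x_{38} = 7, x_{39} = 18, x_{40} = 14, x_{41} = 39, x_{42} = 34, x_{43} = 13, x_{44} = 42.
The sequence repeats with period 42.
So x_{3005} = x_{1 + ((3005-1) mod 42)} = x_{23} = 1.

1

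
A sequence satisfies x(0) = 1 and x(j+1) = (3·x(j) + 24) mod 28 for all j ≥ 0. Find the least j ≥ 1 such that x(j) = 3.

Listing terms: x(0) = 1, x(1) = 27, x(2) = 21, x(3) = 3, x(4) = 5, x(5) = 11, x(6) = 1.
The sequence repeats with period 6.
The value 3 first appears (with j ≥ 1) at x(3).

3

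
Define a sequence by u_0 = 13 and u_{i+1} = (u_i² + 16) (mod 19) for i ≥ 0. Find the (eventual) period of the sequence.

Computing terms: u_0 = 13; u_1 = 14; u_2 = 3; u_3 = 6; u_4 = 14.
Since u_4 = u_1 = 14, the sequence is eventually periodic: after a pre-period of length 1 it cycles with period 3.

3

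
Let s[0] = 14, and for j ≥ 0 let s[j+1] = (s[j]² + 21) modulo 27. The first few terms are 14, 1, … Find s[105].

19

We have s[0] = 14; s[1] = 1; s[2] = 22; s[3] = 19; s[4] = 4; s[5] = 10; s[6] = 13; s[7] = 1.
Since s[7] = s[1] = 1, the sequence is eventually periodic: after a pre-period of length 1 it cycles with period 6.
For j ≥ 1, s[j] depends only on (j - 1) mod 6. (105 - 1) mod 6 = 2, so s[105] = s[3] = 19.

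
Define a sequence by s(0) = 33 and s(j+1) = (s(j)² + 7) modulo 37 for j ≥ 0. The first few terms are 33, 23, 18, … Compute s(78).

We have s(0) = 33; s(1) = 23; s(2) = 18; s(3) = 35; s(4) = 11; s(5) = 17; s(6) = 0; s(7) = 7; s(8) = 19; s(9) = 35.
Since s(9) = s(3) = 35, the sequence is eventually periodic: after a pre-period of length 3 it cycles with period 6.
For j ≥ 3, s(j) depends only on (j - 3) mod 6. (78 - 3) mod 6 = 3, so s(78) = s(6) = 0.

0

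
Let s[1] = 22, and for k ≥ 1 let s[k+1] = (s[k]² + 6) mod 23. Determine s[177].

7

Computing terms: s[1] = 22,  s[2] = 7,  s[3] = 9,  s[4] = 18,  s[5] = 8,  s[6] = 1,  s[7] = 7.
Since s[7] = s[2] = 7, the sequence is eventually periodic: after a pre-period of length 1 it cycles with period 5.
For k ≥ 2, s[k] depends only on (k - 2) mod 5. (177 - 2) mod 5 = 0, so s[177] = s[2] = 7.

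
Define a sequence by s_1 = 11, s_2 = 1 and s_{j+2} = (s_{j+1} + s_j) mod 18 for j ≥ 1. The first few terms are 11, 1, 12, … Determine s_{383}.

s_1 = 11; s_2 = 1; s_3 = 12; s_4 = 13; s_5 = 7; s_6 = 2; s_7 = 9; s_8 = 11; s_9 = 2; s_{10} = 13; s_{11} = 15; s_{12} = 10; s_{13} = 7; s_{14} = 17; s_{15} = 6; s_{16} = 5; s_{17} = 11; s_{18} = 16; s_{19} = 9; s_{20} = 7; s_{21} = 16; s_{22} = 5; s_{23} = 3; s_{24} = 8; s_{25} = 11; s_{26} = 1.
The sequence repeats with period 24.
(383 - 1) mod 24 = 22, so s_{383} = s_{23} = 3.

3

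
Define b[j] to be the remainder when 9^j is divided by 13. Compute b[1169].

We have b[1] = 9,  b[2] = 3,  b[3] = 1,  b[4] = 9.
The sequence repeats with period 3.
(1169 - 1) mod 3 = 1, so b[1169] = b[2] = 3.

3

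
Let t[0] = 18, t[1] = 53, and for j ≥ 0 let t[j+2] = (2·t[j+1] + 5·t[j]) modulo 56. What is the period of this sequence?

t[0] = 18; t[1] = 53; t[2] = 28; t[3] = 41; t[4] = 54; t[5] = 33; t[6] = 0; t[7] = 53; t[8] = 50; t[9] = 29; t[10] = 28; t[11] = 33; t[12] = 38; t[13] = 17; t[14] = 0; t[15] = 29; t[16] = 2; t[17] = 37; t[18] = 28; t[19] = 17; t[20] = 6; t[21] = 41; t[22] = 0; t[23] = 37; t[24] = 18; t[25] = 53.
The sequence repeats with period 24.

24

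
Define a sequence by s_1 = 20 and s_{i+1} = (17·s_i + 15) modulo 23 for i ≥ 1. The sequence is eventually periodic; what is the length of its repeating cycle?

We have s_1 = 20, s_2 = 10, s_3 = 1, s_4 = 9, s_5 = 7, s_6 = 19, s_7 = 16, s_8 = 11, s_9 = 18, s_{10} = 22, s_{11} = 21, s_{12} = 4, s_{13} = 14, s_{14} = 0, s_{15} = 15, s_{16} = 17, s_{17} = 5, s_{18} = 8, s_{19} = 13, s_{20} = 6, s_{21} = 2, s_{22} = 3, s_{23} = 20.
The sequence repeats with period 22.

22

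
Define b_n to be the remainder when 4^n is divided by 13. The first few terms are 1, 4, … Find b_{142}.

9

Listing terms: b_0 = 1, b_1 = 4, b_2 = 3, b_3 = 12, b_4 = 9, b_5 = 10, b_6 = 1.
Since b_6 = b_0 = 1, the sequence is periodic with period 6.
So b_{142} = b_{0 + ((142-0) mod 6)} = b_4 = 9.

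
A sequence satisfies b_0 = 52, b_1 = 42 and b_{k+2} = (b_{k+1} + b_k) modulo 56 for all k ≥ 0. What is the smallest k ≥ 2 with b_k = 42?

25

We have b_0 = 52,  b_1 = 42,  b_2 = 38,  b_3 = 24,  b_4 = 6,  b_5 = 30,  b_6 = 36,  b_7 = 10,  b_8 = 46,  b_9 = 0,  b_{10} = 46,  b_{11} = 46,  b_{12} = 36,  b_{13} = 26,  b_{14} = 6,  b_{15} = 32,  b_{16} = 38,  b_{17} = 14,  b_{18} = 52,  b_{19} = 10,  b_{20} = 6,  b_{21} = 16,  b_{22} = 22,  b_{23} = 38,  b_{24} = 4,  b_{25} = 42,  b_{26} = 46,  b_{27} = 32,  b_{28} = 22,  b_{29} = 54,  b_{30} = 20,  b_{31} = 18,  b_{32} = 38,  b_{33} = 0,  b_{34} = 38,  b_{35} = 38,  b_{36} = 20,  b_{37} = 2,  b_{38} = 22,  b_{39} = 24,  b_{40} = 46,  b_{41} = 14,  b_{42} = 4,  b_{43} = 18,  b_{44} = 22,  b_{45} = 40,  b_{46} = 6,  b_{47} = 46,  b_{48} = 52,  b_{49} = 42.
The sequence repeats with period 48.
The value 42 first appears (with k ≥ 2) at b_{25}.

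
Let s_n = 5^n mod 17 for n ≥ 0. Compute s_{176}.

1

We have s_0 = 1,  s_1 = 5,  s_2 = 8,  s_3 = 6,  s_4 = 13,  s_5 = 14,  s_6 = 2,  s_7 = 10,  s_8 = 16,  s_9 = 12,  s_{10} = 9,  s_{11} = 11,  s_{12} = 4,  s_{13} = 3,  s_{14} = 15,  s_{15} = 7,  s_{16} = 1.
The sequence repeats with period 16.
So s_{176} = s_{0 + ((176-0) mod 16)} = s_0 = 1.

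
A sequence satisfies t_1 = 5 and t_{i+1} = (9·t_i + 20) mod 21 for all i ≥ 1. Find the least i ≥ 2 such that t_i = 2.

t_1 = 5, t_2 = 2, t_3 = 17, t_4 = 5.
The sequence repeats with period 3.
The value 2 first appears (with i ≥ 2) at t_2.

2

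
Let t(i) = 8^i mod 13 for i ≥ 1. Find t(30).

12

Computing terms: t(1) = 8; t(2) = 12; t(3) = 5; t(4) = 1; t(5) = 8.
Since t(5) = t(1) = 8, the sequence is periodic with period 4.
So t(30) = t(1 + ((30-1) mod 4)) = t(2) = 12.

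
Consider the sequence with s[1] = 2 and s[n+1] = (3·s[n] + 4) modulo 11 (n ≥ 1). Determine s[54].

7

Listing terms: s[1] = 2,  s[2] = 10,  s[3] = 1,  s[4] = 7,  s[5] = 3,  s[6] = 2.
Since s[6] = s[1] = 2, the sequence is periodic with period 5.
(54 - 1) mod 5 = 3, so s[54] = s[4] = 7.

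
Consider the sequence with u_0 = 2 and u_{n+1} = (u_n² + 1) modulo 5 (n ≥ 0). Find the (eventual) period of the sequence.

3

u_0 = 2, u_1 = 0, u_2 = 1, u_3 = 2.
Since u_3 = u_0 = 2, the sequence is periodic with period 3.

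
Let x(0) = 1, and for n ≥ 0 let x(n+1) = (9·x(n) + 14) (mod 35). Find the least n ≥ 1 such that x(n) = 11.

2

Computing terms: x(0) = 1,  x(1) = 23,  x(2) = 11,  x(3) = 8,  x(4) = 16,  x(5) = 18,  x(6) = 1.
Since x(6) = x(0) = 1, the sequence is periodic with period 6.
The value 11 first appears (with n ≥ 1) at x(2).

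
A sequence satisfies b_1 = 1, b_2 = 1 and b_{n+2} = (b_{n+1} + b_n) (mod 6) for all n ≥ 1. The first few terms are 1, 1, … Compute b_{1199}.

b_1 = 1,  b_2 = 1,  b_3 = 2,  b_4 = 3,  b_5 = 5,  b_6 = 2,  b_7 = 1,  b_8 = 3,  b_9 = 4,  b_{10} = 1,  b_{11} = 5,  b_{12} = 0,  b_{13} = 5,  b_{14} = 5,  b_{15} = 4,  b_{16} = 3,  b_{17} = 1,  b_{18} = 4,  b_{19} = 5,  b_{20} = 3,  b_{21} = 2,  b_{22} = 5,  b_{23} = 1,  b_{24} = 0,  b_{25} = 1,  b_{26} = 1.
Since (b_{25}, b_{26}) = (b_1, b_2) = (1, 1) (two consecutive terms determine the rest), the sequence is periodic with period 24.
So b_{1199} = b_{1 + ((1199-1) mod 24)} = b_{23} = 1.

1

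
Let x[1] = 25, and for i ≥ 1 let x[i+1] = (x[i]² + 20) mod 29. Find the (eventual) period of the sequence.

We have x[1] = 25,  x[2] = 7,  x[3] = 11,  x[4] = 25.
The sequence repeats with period 3.

3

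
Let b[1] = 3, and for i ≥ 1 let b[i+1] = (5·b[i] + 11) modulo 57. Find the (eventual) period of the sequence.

b[1] = 3; b[2] = 26; b[3] = 27; b[4] = 32; b[5] = 0; b[6] = 11; b[7] = 9; b[8] = 56; b[9] = 6; b[10] = 41; b[11] = 45; b[12] = 8; b[13] = 51; b[14] = 38; b[15] = 30; b[16] = 47; b[17] = 18; b[18] = 44; b[19] = 3.
The sequence repeats with period 18.

18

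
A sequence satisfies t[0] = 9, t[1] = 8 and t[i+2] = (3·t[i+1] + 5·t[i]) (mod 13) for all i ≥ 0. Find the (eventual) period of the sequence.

Listing terms: t[0] = 9, t[1] = 8, t[2] = 4, t[3] = 0, t[4] = 7, t[5] = 8, t[6] = 7, t[7] = 9, t[8] = 10, t[9] = 10, t[10] = 2, t[11] = 4, t[12] = 9, t[13] = 8.
Since (t[12], t[13]) = (t[0], t[1]) = (9, 8) (two consecutive terms determine the rest), the sequence is periodic with period 12.

12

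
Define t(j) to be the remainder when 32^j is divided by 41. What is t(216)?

Computing terms: t(0) = 1,  t(1) = 32,  t(2) = 40,  t(3) = 9,  t(4) = 1.
Since t(4) = t(0) = 1, the sequence is periodic with period 4.
(216 - 0) mod 4 = 0, so t(216) = t(0) = 1.

1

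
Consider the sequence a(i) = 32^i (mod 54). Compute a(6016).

4

Computing terms: a(0) = 1, a(1) = 32, a(2) = 52, a(3) = 44, a(4) = 4, a(5) = 20, a(6) = 46, a(7) = 14, a(8) = 16, a(9) = 26, a(10) = 22, a(11) = 2, a(12) = 10, a(13) = 50, a(14) = 34, a(15) = 8, a(16) = 40, a(17) = 38, a(18) = 28, a(19) = 32.
Since a(19) = a(1) = 32, the sequence is eventually periodic: after a pre-period of length 1 it cycles with period 18.
For i ≥ 1, a(i) depends only on (i - 1) mod 18. (6016 - 1) mod 18 = 3, so a(6016) = a(4) = 4.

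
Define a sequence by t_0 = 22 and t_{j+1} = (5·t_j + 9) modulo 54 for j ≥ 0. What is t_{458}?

Computing terms: t_0 = 22,  t_1 = 11,  t_2 = 10,  t_3 = 5,  t_4 = 34,  t_5 = 17,  t_6 = 40,  t_7 = 47,  t_8 = 28,  t_9 = 41,  t_{10} = 52,  t_{11} = 53,  t_{12} = 4,  t_{13} = 29,  t_{14} = 46,  t_{15} = 23,  t_{16} = 16,  t_{17} = 35,  t_{18} = 22.
Since t_{18} = t_0 = 22, the sequence is periodic with period 18.
So t_{458} = t_{0 + ((458-0) mod 18)} = t_8 = 28.

28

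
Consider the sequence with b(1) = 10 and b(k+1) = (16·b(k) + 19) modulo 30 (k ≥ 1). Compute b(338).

23

We have b(1) = 10; b(2) = 29; b(3) = 3; b(4) = 7; b(5) = 11; b(6) = 15; b(7) = 19; b(8) = 23; b(9) = 27; b(10) = 1; b(11) = 5; b(12) = 9; b(13) = 13; b(14) = 17; b(15) = 21; b(16) = 25; b(17) = 29.
Since b(17) = b(2) = 29, the sequence is eventually periodic: after a pre-period of length 1 it cycles with period 15.
For k ≥ 2, b(k) depends only on (k - 2) mod 15. (338 - 2) mod 15 = 6, so b(338) = b(8) = 23.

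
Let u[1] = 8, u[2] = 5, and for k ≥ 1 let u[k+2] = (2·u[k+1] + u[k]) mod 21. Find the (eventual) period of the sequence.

u[1] = 8, u[2] = 5, u[3] = 18, u[4] = 20, u[5] = 16, u[6] = 10, u[7] = 15, u[8] = 19, u[9] = 11, u[10] = 20, u[11] = 9, u[12] = 17, u[13] = 1, u[14] = 19, u[15] = 18, u[16] = 13, u[17] = 2, u[18] = 17, u[19] = 15, u[20] = 5, u[21] = 4, u[22] = 13, u[23] = 9, u[24] = 10, u[25] = 8, u[26] = 5.
Since (u[25], u[26]) = (u[1], u[2]) = (8, 5) (two consecutive terms determine the rest), the sequence is periodic with period 24.

24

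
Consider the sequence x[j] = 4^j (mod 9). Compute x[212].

7

Computing terms: x[1] = 4,  x[2] = 7,  x[3] = 1,  x[4] = 4.
Since x[4] = x[1] = 4, the sequence is periodic with period 3.
(212 - 1) mod 3 = 1, so x[212] = x[2] = 7.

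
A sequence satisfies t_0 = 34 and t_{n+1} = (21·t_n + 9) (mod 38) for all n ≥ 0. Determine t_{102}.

8

We have t_0 = 34, t_1 = 1, t_2 = 30, t_3 = 31, t_4 = 14, t_5 = 37, t_6 = 26, t_7 = 23, t_8 = 36, t_9 = 5, t_{10} = 0, t_{11} = 9, t_{12} = 8, t_{13} = 25, t_{14} = 2, t_{15} = 13, t_{16} = 16, t_{17} = 3, t_{18} = 34.
The sequence repeats with period 18.
(102 - 0) mod 18 = 12, so t_{102} = t_{12} = 8.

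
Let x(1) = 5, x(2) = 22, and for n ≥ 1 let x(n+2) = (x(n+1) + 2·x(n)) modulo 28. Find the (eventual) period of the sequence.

6

Computing terms: x(1) = 5; x(2) = 22; x(3) = 4; x(4) = 20; x(5) = 0; x(6) = 12; x(7) = 12; x(8) = 8; x(9) = 4; x(10) = 20.
Since (x(9), x(10)) = (x(3), x(4)) = (4, 20) (two consecutive terms determine the rest), the sequence is eventually periodic: after a pre-period of length 2 it cycles with period 6.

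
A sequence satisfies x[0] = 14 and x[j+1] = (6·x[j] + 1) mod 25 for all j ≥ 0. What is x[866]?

0

x[0] = 14, x[1] = 10, x[2] = 11, x[3] = 17, x[4] = 3, x[5] = 19, x[6] = 15, x[7] = 16, x[8] = 22, x[9] = 8, x[10] = 24, x[11] = 20, x[12] = 21, x[13] = 2, x[14] = 13, x[15] = 4, x[16] = 0, x[17] = 1, x[18] = 7, x[19] = 18, x[20] = 9, x[21] = 5, x[22] = 6, x[23] = 12, x[24] = 23, x[25] = 14.
Since x[25] = x[0] = 14, the sequence is periodic with period 25.
(866 - 0) mod 25 = 16, so x[866] = x[16] = 0.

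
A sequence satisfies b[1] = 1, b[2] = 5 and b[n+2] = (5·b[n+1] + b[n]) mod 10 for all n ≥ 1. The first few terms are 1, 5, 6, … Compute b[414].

We have b[1] = 1; b[2] = 5; b[3] = 6; b[4] = 5; b[5] = 1; b[6] = 0; b[7] = 1; b[8] = 5.
Since (b[7], b[8]) = (b[1], b[2]) = (1, 5) (two consecutive terms determine the rest), the sequence is periodic with period 6.
(414 - 1) mod 6 = 5, so b[414] = b[6] = 0.

0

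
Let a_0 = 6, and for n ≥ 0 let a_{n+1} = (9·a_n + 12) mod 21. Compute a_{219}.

6

Listing terms: a_0 = 6,  a_1 = 3,  a_2 = 18,  a_3 = 6.
Since a_3 = a_0 = 6, the sequence is periodic with period 3.
So a_{219} = a_{0 + ((219-0) mod 3)} = a_0 = 6.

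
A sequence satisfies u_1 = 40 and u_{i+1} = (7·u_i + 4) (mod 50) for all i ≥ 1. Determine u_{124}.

We have u_1 = 40,  u_2 = 34,  u_3 = 42,  u_4 = 48,  u_5 = 40.
Since u_5 = u_1 = 40, the sequence is periodic with period 4.
So u_{124} = u_{1 + ((124-1) mod 4)} = u_4 = 48.

48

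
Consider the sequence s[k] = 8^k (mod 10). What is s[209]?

8

Computing terms: s[0] = 1,  s[1] = 8,  s[2] = 4,  s[3] = 2,  s[4] = 6,  s[5] = 8.
Since s[5] = s[1] = 8, the sequence is eventually periodic: after a pre-period of length 1 it cycles with period 4.
For k ≥ 1, s[k] depends only on (k - 1) mod 4. (209 - 1) mod 4 = 0, so s[209] = s[1] = 8.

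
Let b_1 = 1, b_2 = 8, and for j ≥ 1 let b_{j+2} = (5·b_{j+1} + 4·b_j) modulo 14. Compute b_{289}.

8

Computing terms: b_1 = 1, b_2 = 8, b_3 = 2, b_4 = 0, b_5 = 8, b_6 = 12, b_7 = 8, b_8 = 4, b_9 = 10, b_{10} = 10, b_{11} = 6, b_{12} = 0, b_{13} = 10, b_{14} = 8, b_{15} = 10, b_{16} = 12, b_{17} = 2, b_{18} = 2, b_{19} = 4, b_{20} = 0, b_{21} = 2, b_{22} = 10, b_{23} = 2, b_{24} = 8, b_{25} = 6, b_{26} = 6, b_{27} = 12, b_{28} = 0, b_{29} = 6, b_{30} = 2, b_{31} = 6, b_{32} = 10, b_{33} = 4, b_{34} = 4, b_{35} = 8, b_{36} = 0, b_{37} = 4, b_{38} = 6, b_{39} = 4, b_{40} = 2, b_{41} = 12, b_{42} = 12, b_{43} = 10, b_{44} = 0, b_{45} = 12, b_{46} = 4, b_{47} = 12, b_{48} = 6, b_{49} = 8, b_{50} = 8, b_{51} = 2.
Since (b_{50}, b_{51}) = (b_2, b_3) = (8, 2) (two consecutive terms determine the rest), the sequence is eventually periodic: after a pre-period of length 1 it cycles with period 48.
For j ≥ 2, b_j depends only on (j - 2) mod 48. (289 - 2) mod 48 = 47, so b_{289} = b_{49} = 8.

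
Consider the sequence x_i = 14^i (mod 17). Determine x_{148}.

x_0 = 1, x_1 = 14, x_2 = 9, x_3 = 7, x_4 = 13, x_5 = 12, x_6 = 15, x_7 = 6, x_8 = 16, x_9 = 3, x_{10} = 8, x_{11} = 10, x_{12} = 4, x_{13} = 5, x_{14} = 2, x_{15} = 11, x_{16} = 1.
The sequence repeats with period 16.
(148 - 0) mod 16 = 4, so x_{148} = x_4 = 13.

13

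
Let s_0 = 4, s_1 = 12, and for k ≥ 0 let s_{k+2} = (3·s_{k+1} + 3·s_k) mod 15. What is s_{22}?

3

Computing terms: s_0 = 4; s_1 = 12; s_2 = 3; s_3 = 0; s_4 = 9; s_5 = 12; s_6 = 3.
Since (s_5, s_6) = (s_1, s_2) = (12, 3) (two consecutive terms determine the rest), the sequence is eventually periodic: after a pre-period of length 1 it cycles with period 4.
For k ≥ 1, s_k depends only on (k - 1) mod 4. (22 - 1) mod 4 = 1, so s_{22} = s_2 = 3.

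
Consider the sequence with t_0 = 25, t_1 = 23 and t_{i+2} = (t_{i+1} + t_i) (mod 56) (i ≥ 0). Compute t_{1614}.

13

Computing terms: t_0 = 25, t_1 = 23, t_2 = 48, t_3 = 15, t_4 = 7, t_5 = 22, t_6 = 29, t_7 = 51, t_8 = 24, t_9 = 19, t_{10} = 43, t_{11} = 6, t_{12} = 49, t_{13} = 55, t_{14} = 48, t_{15} = 47, t_{16} = 39, t_{17} = 30, t_{18} = 13, t_{19} = 43, t_{20} = 0, t_{21} = 43, t_{22} = 43, t_{23} = 30, t_{24} = 17, t_{25} = 47, t_{26} = 8, t_{27} = 55, t_{28} = 7, t_{29} = 6, t_{30} = 13, t_{31} = 19, t_{32} = 32, t_{33} = 51, t_{34} = 27, t_{35} = 22, t_{36} = 49, t_{37} = 15, t_{38} = 8, t_{39} = 23, t_{40} = 31, t_{41} = 54, t_{42} = 29, t_{43} = 27, t_{44} = 0, t_{45} = 27, t_{46} = 27, t_{47} = 54, t_{48} = 25, t_{49} = 23.
The sequence repeats with period 48.
(1614 - 0) mod 48 = 30, so t_{1614} = t_{30} = 13.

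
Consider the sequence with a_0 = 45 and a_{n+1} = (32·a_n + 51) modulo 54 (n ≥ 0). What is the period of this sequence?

Computing terms: a_0 = 45,  a_1 = 33,  a_2 = 27,  a_3 = 51,  a_4 = 9,  a_5 = 15,  a_6 = 45.
The sequence repeats with period 6.

6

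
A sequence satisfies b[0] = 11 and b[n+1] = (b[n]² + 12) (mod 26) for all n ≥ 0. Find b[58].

We have b[0] = 11, b[1] = 3, b[2] = 21, b[3] = 11.
The sequence repeats with period 3.
So b[58] = b[0 + ((58-0) mod 3)] = b[1] = 3.

3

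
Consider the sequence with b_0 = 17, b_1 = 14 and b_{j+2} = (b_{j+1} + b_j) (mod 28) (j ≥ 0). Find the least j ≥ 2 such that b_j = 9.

Computing terms: b_0 = 17; b_1 = 14; b_2 = 3; b_3 = 17; b_4 = 20; b_5 = 9; b_6 = 1; b_7 = 10; b_8 = 11; b_9 = 21; b_{10} = 4; b_{11} = 25; b_{12} = 1; b_{13} = 26; b_{14} = 27; b_{15} = 25; b_{16} = 24; b_{17} = 21; b_{18} = 17; b_{19} = 10; b_{20} = 27; b_{21} = 9; b_{22} = 8; b_{23} = 17; b_{24} = 25; b_{25} = 14; b_{26} = 11; b_{27} = 25; b_{28} = 8; b_{29} = 5; b_{30} = 13; b_{31} = 18; b_{32} = 3; b_{33} = 21; b_{34} = 24; b_{35} = 17; b_{36} = 13; b_{37} = 2; b_{38} = 15; b_{39} = 17; b_{40} = 4; b_{41} = 21; b_{42} = 25; b_{43} = 18; b_{44} = 15; b_{45} = 5; b_{46} = 20; b_{47} = 25; b_{48} = 17; b_{49} = 14.
The sequence repeats with period 48.
The value 9 first appears (with j ≥ 2) at b_5.

5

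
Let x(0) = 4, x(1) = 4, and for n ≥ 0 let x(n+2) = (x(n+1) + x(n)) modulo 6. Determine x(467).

Listing terms: x(0) = 4, x(1) = 4, x(2) = 2, x(3) = 0, x(4) = 2, x(5) = 2, x(6) = 4, x(7) = 0, x(8) = 4, x(9) = 4.
Since (x(8), x(9)) = (x(0), x(1)) = (4, 4) (two consecutive terms determine the rest), the sequence is periodic with period 8.
(467 - 0) mod 8 = 3, so x(467) = x(3) = 0.

0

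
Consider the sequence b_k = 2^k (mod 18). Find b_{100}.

Computing terms: b_0 = 1; b_1 = 2; b_2 = 4; b_3 = 8; b_4 = 16; b_5 = 14; b_6 = 10; b_7 = 2.
Since b_7 = b_1 = 2, the sequence is eventually periodic: after a pre-period of length 1 it cycles with period 6.
For k ≥ 1, b_k depends only on (k - 1) mod 6. (100 - 1) mod 6 = 3, so b_{100} = b_4 = 16.

16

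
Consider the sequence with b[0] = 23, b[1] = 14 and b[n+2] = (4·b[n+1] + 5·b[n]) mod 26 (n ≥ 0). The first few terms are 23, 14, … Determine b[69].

14

Computing terms: b[0] = 23; b[1] = 14; b[2] = 15; b[3] = 0; b[4] = 23; b[5] = 14.
The sequence repeats with period 4.
So b[69] = b[0 + ((69-0) mod 4)] = b[1] = 14.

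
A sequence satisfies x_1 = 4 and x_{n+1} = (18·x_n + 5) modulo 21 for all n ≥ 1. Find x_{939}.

5

x_1 = 4, x_2 = 14, x_3 = 5, x_4 = 11, x_5 = 14.
Since x_5 = x_2 = 14, the sequence is eventually periodic: after a pre-period of length 1 it cycles with period 3.
For n ≥ 2, x_n depends only on (n - 2) mod 3. (939 - 2) mod 3 = 1, so x_{939} = x_3 = 5.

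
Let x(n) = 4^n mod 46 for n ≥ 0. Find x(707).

18

Listing terms: x(0) = 1,  x(1) = 4,  x(2) = 16,  x(3) = 18,  x(4) = 26,  x(5) = 12,  x(6) = 2,  x(7) = 8,  x(8) = 32,  x(9) = 36,  x(10) = 6,  x(11) = 24,  x(12) = 4.
Since x(12) = x(1) = 4, the sequence is eventually periodic: after a pre-period of length 1 it cycles with period 11.
For n ≥ 1, x(n) depends only on (n - 1) mod 11. (707 - 1) mod 11 = 2, so x(707) = x(3) = 18.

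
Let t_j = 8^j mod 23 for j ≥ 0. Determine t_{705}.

8

Computing terms: t_0 = 1,  t_1 = 8,  t_2 = 18,  t_3 = 6,  t_4 = 2,  t_5 = 16,  t_6 = 13,  t_7 = 12,  t_8 = 4,  t_9 = 9,  t_{10} = 3,  t_{11} = 1.
Since t_{11} = t_0 = 1, the sequence is periodic with period 11.
So t_{705} = t_{0 + ((705-0) mod 11)} = t_1 = 8.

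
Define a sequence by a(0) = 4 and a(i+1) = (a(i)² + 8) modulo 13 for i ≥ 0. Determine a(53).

12

We have a(0) = 4,  a(1) = 11,  a(2) = 12,  a(3) = 9,  a(4) = 11.
Since a(4) = a(1) = 11, the sequence is eventually periodic: after a pre-period of length 1 it cycles with period 3.
For i ≥ 1, a(i) depends only on (i - 1) mod 3. (53 - 1) mod 3 = 1, so a(53) = a(2) = 12.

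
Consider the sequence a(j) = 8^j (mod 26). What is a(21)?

8

We have a(1) = 8; a(2) = 12; a(3) = 18; a(4) = 14; a(5) = 8.
Since a(5) = a(1) = 8, the sequence is periodic with period 4.
So a(21) = a(1 + ((21-1) mod 4)) = a(1) = 8.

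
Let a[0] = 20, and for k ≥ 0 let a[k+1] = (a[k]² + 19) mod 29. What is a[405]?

24

We have a[0] = 20; a[1] = 13; a[2] = 14; a[3] = 12; a[4] = 18; a[5] = 24; a[6] = 15; a[7] = 12.
Since a[7] = a[3] = 12, the sequence is eventually periodic: after a pre-period of length 3 it cycles with period 4.
For k ≥ 3, a[k] depends only on (k - 3) mod 4. (405 - 3) mod 4 = 2, so a[405] = a[5] = 24.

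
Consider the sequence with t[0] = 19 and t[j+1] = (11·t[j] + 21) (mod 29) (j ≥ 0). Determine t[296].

20

Listing terms: t[0] = 19,  t[1] = 27,  t[2] = 28,  t[3] = 10,  t[4] = 15,  t[5] = 12,  t[6] = 8,  t[7] = 22,  t[8] = 2,  t[9] = 14,  t[10] = 1,  t[11] = 3,  t[12] = 25,  t[13] = 6,  t[14] = 0,  t[15] = 21,  t[16] = 20,  t[17] = 9,  t[18] = 4,  t[19] = 7,  t[20] = 11,  t[21] = 26,  t[22] = 17,  t[23] = 5,  t[24] = 18,  t[25] = 16,  t[26] = 23,  t[27] = 13,  t[28] = 19.
Since t[28] = t[0] = 19, the sequence is periodic with period 28.
(296 - 0) mod 28 = 16, so t[296] = t[16] = 20.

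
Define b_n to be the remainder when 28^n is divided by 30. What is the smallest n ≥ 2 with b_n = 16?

b_1 = 28, b_2 = 4, b_3 = 22, b_4 = 16, b_5 = 28.
The sequence repeats with period 4.
The value 16 first appears (with n ≥ 2) at b_4.

4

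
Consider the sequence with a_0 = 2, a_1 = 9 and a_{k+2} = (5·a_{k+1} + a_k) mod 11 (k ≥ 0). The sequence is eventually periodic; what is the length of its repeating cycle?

24

Computing terms: a_0 = 2,  a_1 = 9,  a_2 = 3,  a_3 = 2,  a_4 = 2,  a_5 = 1,  a_6 = 7,  a_7 = 3,  a_8 = 0,  a_9 = 3,  a_{10} = 4,  a_{11} = 1,  a_{12} = 9,  a_{13} = 2,  a_{14} = 8,  a_{15} = 9,  a_{16} = 9,  a_{17} = 10,  a_{18} = 4,  a_{19} = 8,  a_{20} = 0,  a_{21} = 8,  a_{22} = 7,  a_{23} = 10,  a_{24} = 2,  a_{25} = 9.
Since (a_{24}, a_{25}) = (a_0, a_1) = (2, 9) (two consecutive terms determine the rest), the sequence is periodic with period 24.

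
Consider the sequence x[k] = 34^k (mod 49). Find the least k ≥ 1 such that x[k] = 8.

4

x[0] = 1, x[1] = 34, x[2] = 29, x[3] = 6, x[4] = 8, x[5] = 27, x[6] = 36, x[7] = 48, x[8] = 15, x[9] = 20, x[10] = 43, x[11] = 41, x[12] = 22, x[13] = 13, x[14] = 1.
Since x[14] = x[0] = 1, the sequence is periodic with period 14.
The value 8 first appears (with k ≥ 1) at x[4].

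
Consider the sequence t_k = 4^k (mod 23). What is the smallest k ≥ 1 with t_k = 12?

5

Listing terms: t_0 = 1,  t_1 = 4,  t_2 = 16,  t_3 = 18,  t_4 = 3,  t_5 = 12,  t_6 = 2,  t_7 = 8,  t_8 = 9,  t_9 = 13,  t_{10} = 6,  t_{11} = 1.
Since t_{11} = t_0 = 1, the sequence is periodic with period 11.
The value 12 first appears (with k ≥ 1) at t_5.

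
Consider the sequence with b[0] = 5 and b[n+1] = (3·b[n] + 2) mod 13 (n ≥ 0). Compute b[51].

We have b[0] = 5, b[1] = 4, b[2] = 1, b[3] = 5.
The sequence repeats with period 3.
So b[51] = b[0 + ((51-0) mod 3)] = b[0] = 5.

5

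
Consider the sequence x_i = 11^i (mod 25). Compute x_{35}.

1

Listing terms: x_1 = 11; x_2 = 21; x_3 = 6; x_4 = 16; x_5 = 1; x_6 = 11.
Since x_6 = x_1 = 11, the sequence is periodic with period 5.
So x_{35} = x_{1 + ((35-1) mod 5)} = x_5 = 1.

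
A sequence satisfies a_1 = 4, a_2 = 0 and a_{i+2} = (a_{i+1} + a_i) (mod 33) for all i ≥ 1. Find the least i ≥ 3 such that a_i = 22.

12

Computing terms: a_1 = 4; a_2 = 0; a_3 = 4; a_4 = 4; a_5 = 8; a_6 = 12; a_7 = 20; a_8 = 32; a_9 = 19; a_{10} = 18; a_{11} = 4; a_{12} = 22; a_{13} = 26; a_{14} = 15; a_{15} = 8; a_{16} = 23; a_{17} = 31; a_{18} = 21; a_{19} = 19; a_{20} = 7; a_{21} = 26; a_{22} = 0; a_{23} = 26; a_{24} = 26; a_{25} = 19; a_{26} = 12; a_{27} = 31; a_{28} = 10; a_{29} = 8; a_{30} = 18; a_{31} = 26; a_{32} = 11; a_{33} = 4; a_{34} = 15; a_{35} = 19; a_{36} = 1; a_{37} = 20; a_{38} = 21; a_{39} = 8; a_{40} = 29; a_{41} = 4; a_{42} = 0.
The sequence repeats with period 40.
The value 22 first appears (with i ≥ 3) at a_{12}.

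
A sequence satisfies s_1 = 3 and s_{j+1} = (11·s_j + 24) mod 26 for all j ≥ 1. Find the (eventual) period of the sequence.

We have s_1 = 3,  s_2 = 5,  s_3 = 1,  s_4 = 9,  s_5 = 19,  s_6 = 25,  s_7 = 13,  s_8 = 11,  s_9 = 15,  s_{10} = 7,  s_{11} = 23,  s_{12} = 17,  s_{13} = 3.
Since s_{13} = s_1 = 3, the sequence is periodic with period 12.

12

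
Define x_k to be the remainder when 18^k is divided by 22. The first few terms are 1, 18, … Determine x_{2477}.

6

x_0 = 1; x_1 = 18; x_2 = 16; x_3 = 2; x_4 = 14; x_5 = 10; x_6 = 4; x_7 = 6; x_8 = 20; x_9 = 8; x_{10} = 12; x_{11} = 18.
Since x_{11} = x_1 = 18, the sequence is eventually periodic: after a pre-period of length 1 it cycles with period 10.
For k ≥ 1, x_k depends only on (k - 1) mod 10. (2477 - 1) mod 10 = 6, so x_{2477} = x_7 = 6.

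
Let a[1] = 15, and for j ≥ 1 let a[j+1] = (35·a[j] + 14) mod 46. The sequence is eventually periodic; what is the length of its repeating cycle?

11

Listing terms: a[1] = 15; a[2] = 33; a[3] = 19; a[4] = 35; a[5] = 43; a[6] = 1; a[7] = 3; a[8] = 27; a[9] = 39; a[10] = 45; a[11] = 25; a[12] = 15.
Since a[12] = a[1] = 15, the sequence is periodic with period 11.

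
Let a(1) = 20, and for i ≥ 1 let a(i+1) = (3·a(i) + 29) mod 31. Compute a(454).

18

We have a(1) = 20, a(2) = 27, a(3) = 17, a(4) = 18, a(5) = 21, a(6) = 30, a(7) = 26, a(8) = 14, a(9) = 9, a(10) = 25, a(11) = 11, a(12) = 0, a(13) = 29, a(14) = 23, a(15) = 5, a(16) = 13, a(17) = 6, a(18) = 16, a(19) = 15, a(20) = 12, a(21) = 3, a(22) = 7, a(23) = 19, a(24) = 24, a(25) = 8, a(26) = 22, a(27) = 2, a(28) = 4, a(29) = 10, a(30) = 28, a(31) = 20.
Since a(31) = a(1) = 20, the sequence is periodic with period 30.
So a(454) = a(1 + ((454-1) mod 30)) = a(4) = 18.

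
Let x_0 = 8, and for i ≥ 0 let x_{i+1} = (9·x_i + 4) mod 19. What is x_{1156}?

x_0 = 8, x_1 = 0, x_2 = 4, x_3 = 2, x_4 = 3, x_5 = 12, x_6 = 17, x_7 = 5, x_8 = 11, x_9 = 8.
Since x_9 = x_0 = 8, the sequence is periodic with period 9.
(1156 - 0) mod 9 = 4, so x_{1156} = x_4 = 3.

3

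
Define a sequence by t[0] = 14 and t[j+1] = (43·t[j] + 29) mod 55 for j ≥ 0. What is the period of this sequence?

We have t[0] = 14, t[1] = 26, t[2] = 47, t[3] = 15, t[4] = 14.
Since t[4] = t[0] = 14, the sequence is periodic with period 4.

4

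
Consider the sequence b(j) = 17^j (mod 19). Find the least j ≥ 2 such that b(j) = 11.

3

We have b(1) = 17,  b(2) = 4,  b(3) = 11,  b(4) = 16,  b(5) = 6,  b(6) = 7,  b(7) = 5,  b(8) = 9,  b(9) = 1,  b(10) = 17.
Since b(10) = b(1) = 17, the sequence is periodic with period 9.
The value 11 first appears (with j ≥ 2) at b(3).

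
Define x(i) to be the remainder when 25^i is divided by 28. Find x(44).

9

Listing terms: x(0) = 1; x(1) = 25; x(2) = 9; x(3) = 1.
Since x(3) = x(0) = 1, the sequence is periodic with period 3.
(44 - 0) mod 3 = 2, so x(44) = x(2) = 9.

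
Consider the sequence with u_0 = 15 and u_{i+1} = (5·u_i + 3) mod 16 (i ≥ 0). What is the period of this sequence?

16

Computing terms: u_0 = 15,  u_1 = 14,  u_2 = 9,  u_3 = 0,  u_4 = 3,  u_5 = 2,  u_6 = 13,  u_7 = 4,  u_8 = 7,  u_9 = 6,  u_{10} = 1,  u_{11} = 8,  u_{12} = 11,  u_{13} = 10,  u_{14} = 5,  u_{15} = 12,  u_{16} = 15.
The sequence repeats with period 16.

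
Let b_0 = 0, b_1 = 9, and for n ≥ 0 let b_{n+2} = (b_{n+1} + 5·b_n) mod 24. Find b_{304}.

3

b_0 = 0; b_1 = 9; b_2 = 9; b_3 = 6; b_4 = 3; b_5 = 9; b_6 = 0; b_7 = 21; b_8 = 21; b_9 = 6; b_{10} = 15; b_{11} = 21; b_{12} = 0; b_{13} = 9.
Since (b_{12}, b_{13}) = (b_0, b_1) = (0, 9) (two consecutive terms determine the rest), the sequence is periodic with period 12.
(304 - 0) mod 12 = 4, so b_{304} = b_4 = 3.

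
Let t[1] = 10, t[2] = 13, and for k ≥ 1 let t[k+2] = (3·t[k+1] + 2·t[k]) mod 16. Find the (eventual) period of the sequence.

4

Listing terms: t[1] = 10, t[2] = 13, t[3] = 11, t[4] = 11, t[5] = 7, t[6] = 11, t[7] = 15, t[8] = 3, t[9] = 7, t[10] = 11.
Since (t[9], t[10]) = (t[5], t[6]) = (7, 11) (two consecutive terms determine the rest), the sequence is eventually periodic: after a pre-period of length 4 it cycles with period 4.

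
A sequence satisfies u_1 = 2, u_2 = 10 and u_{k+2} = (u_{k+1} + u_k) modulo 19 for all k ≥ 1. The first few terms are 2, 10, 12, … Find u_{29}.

u_1 = 2; u_2 = 10; u_3 = 12; u_4 = 3; u_5 = 15; u_6 = 18; u_7 = 14; u_8 = 13; u_9 = 8; u_{10} = 2; u_{11} = 10.
Since (u_{10}, u_{11}) = (u_1, u_2) = (2, 10) (two consecutive terms determine the rest), the sequence is periodic with period 9.
So u_{29} = u_{1 + ((29-1) mod 9)} = u_2 = 10.

10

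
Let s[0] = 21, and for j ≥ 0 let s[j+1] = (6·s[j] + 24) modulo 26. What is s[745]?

We have s[0] = 21, s[1] = 20, s[2] = 14, s[3] = 4, s[4] = 22, s[5] = 0, s[6] = 24, s[7] = 12, s[8] = 18, s[9] = 2, s[10] = 10, s[11] = 6, s[12] = 8, s[13] = 20.
Since s[13] = s[1] = 20, the sequence is eventually periodic: after a pre-period of length 1 it cycles with period 12.
For j ≥ 1, s[j] depends only on (j - 1) mod 12. (745 - 1) mod 12 = 0, so s[745] = s[1] = 20.

20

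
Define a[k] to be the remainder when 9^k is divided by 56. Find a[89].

25

a[1] = 9,  a[2] = 25,  a[3] = 1,  a[4] = 9.
The sequence repeats with period 3.
(89 - 1) mod 3 = 1, so a[89] = a[2] = 25.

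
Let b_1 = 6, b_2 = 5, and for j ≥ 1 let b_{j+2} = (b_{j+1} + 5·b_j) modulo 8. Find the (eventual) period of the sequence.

12

Listing terms: b_1 = 6, b_2 = 5, b_3 = 3, b_4 = 4, b_5 = 3, b_6 = 7, b_7 = 6, b_8 = 1, b_9 = 7, b_{10} = 4, b_{11} = 7, b_{12} = 3, b_{13} = 6, b_{14} = 5.
The sequence repeats with period 12.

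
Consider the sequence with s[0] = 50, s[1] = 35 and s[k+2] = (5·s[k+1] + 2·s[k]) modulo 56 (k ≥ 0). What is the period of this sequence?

We have s[0] = 50,  s[1] = 35,  s[2] = 51,  s[3] = 45,  s[4] = 47,  s[5] = 45,  s[6] = 39,  s[7] = 5,  s[8] = 47,  s[9] = 21,  s[10] = 31,  s[11] = 29,  s[12] = 39,  s[13] = 29,  s[14] = 55,  s[15] = 53,  s[16] = 39,  s[17] = 21,  s[18] = 15,  s[19] = 5,  s[20] = 55,  s[21] = 5,  s[22] = 23,  s[23] = 13,  s[24] = 55,  s[25] = 21,  s[26] = 47,  s[27] = 53,  s[28] = 23,  s[29] = 53,  s[30] = 31,  s[31] = 37,  s[32] = 23,  s[33] = 21,  s[34] = 39,  s[35] = 13,  s[36] = 31,  s[37] = 13,  s[38] = 15,  s[39] = 45,  s[40] = 31,  s[41] = 21,  s[42] = 55,  s[43] = 37,  s[44] = 15,  s[45] = 37,  s[46] = 47,  s[47] = 29,  s[48] = 15,  s[49] = 21,  s[50] = 23,  s[51] = 45,  s[52] = 47.
Since (s[51], s[52]) = (s[3], s[4]) = (45, 47) (two consecutive terms determine the rest), the sequence is eventually periodic: after a pre-period of length 3 it cycles with period 48.

48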